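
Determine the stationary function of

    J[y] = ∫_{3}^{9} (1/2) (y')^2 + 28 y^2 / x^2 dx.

The Lagrangian is L = (1/2) (y')^2 + 28 y^2 / x^2.
Compute ∂L/∂y = 56y/x^2, ∂L/∂y' = y'.
The Euler-Lagrange equation d/dx(∂L/∂y') − ∂L/∂y = 0 reduces to
    y'' − 56/x^2 · y = 0  (x > 0).
Its general solution is
    y(x) = A x^8 + B x^(-7),
with A, B fixed by the endpoint conditions.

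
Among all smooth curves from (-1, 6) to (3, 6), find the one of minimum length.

Arc-length functional: J[y] = ∫ sqrt(1 + (y')^2) dx.
Lagrangian L = sqrt(1 + (y')^2) has no explicit y dependence, so ∂L/∂y = 0 and the Euler-Lagrange equation gives
    d/dx( y' / sqrt(1 + (y')^2) ) = 0  ⇒  y' / sqrt(1 + (y')^2) = const.
Hence y' is constant, so y(x) is affine.
Fitting the endpoints (-1, 6) and (3, 6):
    slope m = (6 − 6) / (3 − (-1)) = 0,
    intercept c = 6 − m·(-1) = 6.
Extremal: y(x) = 6.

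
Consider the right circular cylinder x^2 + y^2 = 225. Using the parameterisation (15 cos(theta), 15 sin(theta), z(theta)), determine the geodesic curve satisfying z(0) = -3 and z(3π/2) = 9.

Parameterise the cylinder of radius R = 15 as
    r(θ) = (15 cos θ, 15 sin θ, z(θ)).
The arc-length element is
    ds = sqrt(225 + (dz/dθ)^2) dθ,
so the Lagrangian is L = sqrt(225 + z'^2).
L depends on z' only, not on z or θ, so ∂L/∂z = 0 and
    ∂L/∂z' = z' / sqrt(225 + z'^2).
The Euler-Lagrange equation gives
    d/dθ( z' / sqrt(225 + z'^2) ) = 0,
so z' is constant. Integrating once:
    z(θ) = a θ + b,
a helix on the cylinder (a straight line when the cylinder is unrolled). The constants a, b are determined by the endpoint conditions.
With endpoint conditions z(0) = -3 and z(3π/2) = 9: from z(0) = b we get b = -3, and a·3π/2 + -3 = 9 gives a = 8/π, so
    z(θ) = (8/π) θ − 3.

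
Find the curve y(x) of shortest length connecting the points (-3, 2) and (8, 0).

Arc-length functional: J[y] = ∫ sqrt(1 + (y')^2) dx.
Lagrangian L = sqrt(1 + (y')^2) has no explicit y dependence, so ∂L/∂y = 0 and the Euler-Lagrange equation gives
    d/dx( y' / sqrt(1 + (y')^2) ) = 0  ⇒  y' / sqrt(1 + (y')^2) = const.
Hence y' is constant, so y(x) is affine.
Fitting the endpoints (-3, 2) and (8, 0):
    slope m = (0 − 2) / (8 − (-3)) = -2/11,
    intercept c = 2 − m·(-3) = 16/11.
Extremal: y(x) = (-2/11) x + 16/11.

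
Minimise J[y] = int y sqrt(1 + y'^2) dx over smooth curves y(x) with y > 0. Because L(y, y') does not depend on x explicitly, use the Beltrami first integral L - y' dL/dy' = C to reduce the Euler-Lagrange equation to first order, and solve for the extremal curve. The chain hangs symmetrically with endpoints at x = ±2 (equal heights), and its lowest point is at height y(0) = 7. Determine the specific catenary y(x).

The Lagrangian L(y, y') = y sqrt(1 + y'^2) has no explicit x dependence, so the Beltrami identity applies:
    L − y' ∂L/∂y' = C.
Compute ∂L/∂y' = y · y' / sqrt(1 + y'^2). Then
    L − y' ∂L/∂y'
    = y sqrt(1 + y'^2) − y · y'^2 / sqrt(1 + y'^2)
    = y (1 + y'^2 − y'^2) / sqrt(1 + y'^2)
    = y / sqrt(1 + y'^2) = C.
Squaring gives y^2 = C^2 (1 + y'^2), i.e.
    y'^2 = y^2 / C^2 − 1.
Separating variables,
    dy / sqrt(y^2 − C^2) = dx / C,
and integrating gives arccosh(y / C) = (x − a)/C, so
    y(x) = C cosh((x − a)/C),
the catenary. The constants C and a are fixed by the two endpoint conditions (and, for the hanging-chain problem, the length constraint selects C).
Now fit the given data. The endpoints x = ±2 are symmetric at equal height, so the catenary is even about its minimum: a = 0 and y(x) = C cosh(x/C). The lowest point is y(0) = C cosh(0) = C, and we are told y(0) = 7, so C = 7. Therefore
    y(x) = 7 cosh(x/7),
and at the endpoints
    y(±2) = 7 cosh(2/7).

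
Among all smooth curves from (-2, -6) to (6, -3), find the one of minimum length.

Arc-length functional: J[y] = ∫ sqrt(1 + (y')^2) dx.
Lagrangian L = sqrt(1 + (y')^2) has no explicit y dependence, so ∂L/∂y = 0 and the Euler-Lagrange equation gives
    d/dx( y' / sqrt(1 + (y')^2) ) = 0  ⇒  y' / sqrt(1 + (y')^2) = const.
Hence y' is constant, so y(x) is affine.
Fitting the endpoints (-2, -6) and (6, -3):
    slope m = ((-3) − (-6)) / (6 − (-2)) = 3/8,
    intercept c = (-6) − m·(-2) = -21/4.
Extremal: y(x) = (3/8) x - 21/4.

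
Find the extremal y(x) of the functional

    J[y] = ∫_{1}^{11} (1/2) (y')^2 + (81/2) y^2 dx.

The Lagrangian is L = (1/2) (y')^2 + (81/2) y^2.
Compute ∂L/∂y = 81y, ∂L/∂y' = y'.
The Euler-Lagrange equation d/dx(∂L/∂y') − ∂L/∂y = 0 reduces to
    y'' − 81 y = 0.
Its general solution is
    y(x) = A e^(9x) + B e^(−9x),
with A, B fixed by the endpoint conditions.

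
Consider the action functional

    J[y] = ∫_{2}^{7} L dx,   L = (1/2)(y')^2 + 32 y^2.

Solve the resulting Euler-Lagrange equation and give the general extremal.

The Lagrangian is L = (1/2)(y')^2 + 32 y^2.
∂L/∂y = 64y.
∂L/∂y' = y'.
The Euler-Lagrange equation d/dx(∂L/∂y') − ∂L/∂y = 0 becomes:
    y'' - 64 y = 0
General solution: y(x) = A e^(8x) + B e^(-8x), where A and B are arbitrary constants fixed by the endpoint conditions.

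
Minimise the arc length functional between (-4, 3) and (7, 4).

Arc-length functional: J[y] = ∫ sqrt(1 + (y')^2) dx.
Lagrangian L = sqrt(1 + (y')^2) has no explicit y dependence, so ∂L/∂y = 0 and the Euler-Lagrange equation gives
    d/dx( y' / sqrt(1 + (y')^2) ) = 0  ⇒  y' / sqrt(1 + (y')^2) = const.
Hence y' is constant, so y(x) is affine.
Fitting the endpoints (-4, 3) and (7, 4):
    slope m = (4 − 3) / (7 − (-4)) = 1/11,
    intercept c = 3 − m·(-4) = 37/11.
Extremal: y(x) = (1/11) x + 37/11.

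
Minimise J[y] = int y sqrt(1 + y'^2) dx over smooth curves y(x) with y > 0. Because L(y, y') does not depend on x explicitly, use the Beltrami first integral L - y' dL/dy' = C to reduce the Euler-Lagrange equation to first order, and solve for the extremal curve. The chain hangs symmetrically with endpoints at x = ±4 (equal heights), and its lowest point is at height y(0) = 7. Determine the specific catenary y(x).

The Lagrangian L(y, y') = y sqrt(1 + y'^2) has no explicit x dependence, so the Beltrami identity applies:
    L − y' ∂L/∂y' = C.
Compute ∂L/∂y' = y · y' / sqrt(1 + y'^2). Then
    L − y' ∂L/∂y'
    = y sqrt(1 + y'^2) − y · y'^2 / sqrt(1 + y'^2)
    = y (1 + y'^2 − y'^2) / sqrt(1 + y'^2)
    = y / sqrt(1 + y'^2) = C.
Squaring gives y^2 = C^2 (1 + y'^2), i.e.
    y'^2 = y^2 / C^2 − 1.
Separating variables,
    dy / sqrt(y^2 − C^2) = dx / C,
and integrating gives arccosh(y / C) = (x − a)/C, so
    y(x) = C cosh((x − a)/C),
the catenary. The constants C and a are fixed by the two endpoint conditions (and, for the hanging-chain problem, the length constraint selects C).
Now fit the given data. The endpoints x = ±4 are symmetric at equal height, so the catenary is even about its minimum: a = 0 and y(x) = C cosh(x/C). The lowest point is y(0) = C cosh(0) = C, and we are told y(0) = 7, so C = 7. Therefore
    y(x) = 7 cosh(x/7),
and at the endpoints
    y(±4) = 7 cosh(4/7).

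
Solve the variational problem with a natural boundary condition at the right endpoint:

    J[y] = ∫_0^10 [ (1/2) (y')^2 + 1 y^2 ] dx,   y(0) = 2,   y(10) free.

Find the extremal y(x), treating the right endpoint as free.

The Lagrangian L = (1/2) (y')^2 + 1 y^2 gives
    ∂L/∂y = 2 y,   ∂L/∂y' = y'.
Euler-Lagrange: y'' − 2 y = 0.
With k = sqrt(2), the general solution is
    y(x) = A cosh(sqrt(2) x) + B sinh(sqrt(2) x).
Fixed left endpoint y(0) = 2 ⇒ A = 2.
The right endpoint x = 10 is free, so the natural (transversality) condition is ∂L/∂y' |_{x=10} = 0, i.e. y'(10) = 0.
Compute y'(x) = A k sinh(k x) + B k cosh(k x), so
    y'(10) = A k sinh(k·10) + B k cosh(k·10) = 0
    ⇒ B = −A tanh(k·10) = − 2 tanh(sqrt(2)·10).
Therefore the extremal is
    y(x) = 2 cosh(sqrt(2) x) − 2 tanh(sqrt(2)·10) sinh(sqrt(2) x).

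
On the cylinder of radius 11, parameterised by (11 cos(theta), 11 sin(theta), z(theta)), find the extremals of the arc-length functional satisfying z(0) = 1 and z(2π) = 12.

Parameterise the cylinder of radius R = 11 as
    r(θ) = (11 cos θ, 11 sin θ, z(θ)).
The arc-length element is
    ds = sqrt(121 + (dz/dθ)^2) dθ,
so the Lagrangian is L = sqrt(121 + z'^2).
L depends on z' only, not on z or θ, so ∂L/∂z = 0 and
    ∂L/∂z' = z' / sqrt(121 + z'^2).
The Euler-Lagrange equation gives
    d/dθ( z' / sqrt(121 + z'^2) ) = 0,
so z' is constant. Integrating once:
    z(θ) = a θ + b,
a helix on the cylinder (a straight line when the cylinder is unrolled). The constants a, b are determined by the endpoint conditions.
With endpoint conditions z(0) = 1 and z(2π) = 12: from z(0) = b we get b = 1, and a·2π + 1 = 12 gives a = 11/(2π), so
    z(θ) = (11/(2π)) θ + 1.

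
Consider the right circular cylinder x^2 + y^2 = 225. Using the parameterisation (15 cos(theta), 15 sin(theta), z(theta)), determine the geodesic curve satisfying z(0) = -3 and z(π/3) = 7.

Parameterise the cylinder of radius R = 15 as
    r(θ) = (15 cos θ, 15 sin θ, z(θ)).
The arc-length element is
    ds = sqrt(225 + (dz/dθ)^2) dθ,
so the Lagrangian is L = sqrt(225 + z'^2).
L depends on z' only, not on z or θ, so ∂L/∂z = 0 and
    ∂L/∂z' = z' / sqrt(225 + z'^2).
The Euler-Lagrange equation gives
    d/dθ( z' / sqrt(225 + z'^2) ) = 0,
so z' is constant. Integrating once:
    z(θ) = a θ + b,
a helix on the cylinder (a straight line when the cylinder is unrolled). The constants a, b are determined by the endpoint conditions.
With endpoint conditions z(0) = -3 and z(π/3) = 7: from z(0) = b we get b = -3, and a·π/3 + -3 = 7 gives a = 30/π, so
    z(θ) = (30/π) θ − 3.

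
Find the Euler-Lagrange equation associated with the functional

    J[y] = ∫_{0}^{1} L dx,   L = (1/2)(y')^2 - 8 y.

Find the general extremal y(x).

The Lagrangian is L = (1/2)(y')^2 - 8 y.
∂L/∂y = -8.
∂L/∂y' = y'.
The Euler-Lagrange equation d/dx(∂L/∂y') − ∂L/∂y = 0 becomes:
    y'' + 8 = 0
General solution: y(x) = -4 x^2 + A x + B, where A and B are arbitrary constants fixed by the endpoint conditions.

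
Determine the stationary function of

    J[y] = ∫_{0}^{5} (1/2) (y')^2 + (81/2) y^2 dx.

The Lagrangian is L = (1/2) (y')^2 + (81/2) y^2.
Compute ∂L/∂y = 81y, ∂L/∂y' = y'.
The Euler-Lagrange equation d/dx(∂L/∂y') − ∂L/∂y = 0 reduces to
    y'' − 81 y = 0.
Its general solution is
    y(x) = A e^(9x) + B e^(−9x),
with A, B fixed by the endpoint conditions.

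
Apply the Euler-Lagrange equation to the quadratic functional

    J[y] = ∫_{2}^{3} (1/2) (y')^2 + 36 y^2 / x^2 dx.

The Lagrangian is L = (1/2) (y')^2 + 36 y^2 / x^2.
Compute ∂L/∂y = 72y/x^2, ∂L/∂y' = y'.
The Euler-Lagrange equation d/dx(∂L/∂y') − ∂L/∂y = 0 reduces to
    y'' − 72/x^2 · y = 0  (x > 0).
Its general solution is
    y(x) = A x^9 + B x^(-8),
with A, B fixed by the endpoint conditions.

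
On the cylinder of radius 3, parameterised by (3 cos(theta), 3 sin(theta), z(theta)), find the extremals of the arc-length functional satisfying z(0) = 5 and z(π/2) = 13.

Parameterise the cylinder of radius R = 3 as
    r(θ) = (3 cos θ, 3 sin θ, z(θ)).
The arc-length element is
    ds = sqrt(9 + (dz/dθ)^2) dθ,
so the Lagrangian is L = sqrt(9 + z'^2).
L depends on z' only, not on z or θ, so ∂L/∂z = 0 and
    ∂L/∂z' = z' / sqrt(9 + z'^2).
The Euler-Lagrange equation gives
    d/dθ( z' / sqrt(9 + z'^2) ) = 0,
so z' is constant. Integrating once:
    z(θ) = a θ + b,
a helix on the cylinder (a straight line when the cylinder is unrolled). The constants a, b are determined by the endpoint conditions.
With endpoint conditions z(0) = 5 and z(π/2) = 13: from z(0) = b we get b = 5, and a·π/2 + 5 = 13 gives a = 16/π, so
    z(θ) = (16/π) θ + 5.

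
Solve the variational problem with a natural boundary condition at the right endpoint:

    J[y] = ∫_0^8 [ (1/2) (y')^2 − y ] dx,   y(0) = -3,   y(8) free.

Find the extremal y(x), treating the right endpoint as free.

The Lagrangian L = (1/2) (y')^2 − y gives
    ∂L/∂y = −1,   ∂L/∂y' = y'.
Euler-Lagrange: d/dx(y') − (−1) = 0, i.e. y'' + 1 = 0, so
    y(x) = −(1/2) x^2 + C1 x + C2.
Fixed left endpoint y(0) = -3 ⇒ C2 = -3.
The right endpoint x = 8 is free, so the natural (transversality) condition is ∂L/∂y' |_{x=8} = 0, i.e. y'(8) = 0.
Compute y'(x) = −1 x + C1, so y'(8) = −8 + C1 = 0 ⇒ C1 = 8.
Therefore the extremal is
    y(x) = −x^2/2 + 8 x − 3.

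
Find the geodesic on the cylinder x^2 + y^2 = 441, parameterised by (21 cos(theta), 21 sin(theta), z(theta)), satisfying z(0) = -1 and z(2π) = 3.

Parameterise the cylinder of radius R = 21 as
    r(θ) = (21 cos θ, 21 sin θ, z(θ)).
The arc-length element is
    ds = sqrt(441 + (dz/dθ)^2) dθ,
so the Lagrangian is L = sqrt(441 + z'^2).
L depends on z' only, not on z or θ, so ∂L/∂z = 0 and
    ∂L/∂z' = z' / sqrt(441 + z'^2).
The Euler-Lagrange equation gives
    d/dθ( z' / sqrt(441 + z'^2) ) = 0,
so z' is constant. Integrating once:
    z(θ) = a θ + b,
a helix on the cylinder (a straight line when the cylinder is unrolled). The constants a, b are determined by the endpoint conditions.
With endpoint conditions z(0) = -1 and z(2π) = 3: from z(0) = b we get b = -1, and a·2π + -1 = 3 gives a = 2/π, so
    z(θ) = (2/π) θ − 1.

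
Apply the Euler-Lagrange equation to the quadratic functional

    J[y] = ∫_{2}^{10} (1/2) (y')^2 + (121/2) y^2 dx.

The Lagrangian is L = (1/2) (y')^2 + (121/2) y^2.
Compute ∂L/∂y = 121y, ∂L/∂y' = y'.
The Euler-Lagrange equation d/dx(∂L/∂y') − ∂L/∂y = 0 reduces to
    y'' − 121 y = 0.
Its general solution is
    y(x) = A e^(11x) + B e^(−11x),
with A, B fixed by the endpoint conditions.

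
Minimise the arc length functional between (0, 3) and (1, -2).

Arc-length functional: J[y] = ∫ sqrt(1 + (y')^2) dx.
Lagrangian L = sqrt(1 + (y')^2) has no explicit y dependence, so ∂L/∂y = 0 and the Euler-Lagrange equation gives
    d/dx( y' / sqrt(1 + (y')^2) ) = 0  ⇒  y' / sqrt(1 + (y')^2) = const.
Hence y' is constant, so y(x) is affine.
Fitting the endpoints (0, 3) and (1, -2):
    slope m = ((-2) − 3) / (1 − 0) = -5,
    intercept c = 3 − m·0 = 3.
Extremal: y(x) = -5 x + 3.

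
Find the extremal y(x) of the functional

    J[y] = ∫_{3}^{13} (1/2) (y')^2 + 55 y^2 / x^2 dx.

The Lagrangian is L = (1/2) (y')^2 + 55 y^2 / x^2.
Compute ∂L/∂y = 110y/x^2, ∂L/∂y' = y'.
The Euler-Lagrange equation d/dx(∂L/∂y') − ∂L/∂y = 0 reduces to
    y'' − 110/x^2 · y = 0  (x > 0).
Its general solution is
    y(x) = A x^11 + B x^(-10),
with A, B fixed by the endpoint conditions.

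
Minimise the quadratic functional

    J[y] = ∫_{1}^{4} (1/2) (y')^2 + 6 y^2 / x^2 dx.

The Lagrangian is L = (1/2) (y')^2 + 6 y^2 / x^2.
Compute ∂L/∂y = 12y/x^2, ∂L/∂y' = y'.
The Euler-Lagrange equation d/dx(∂L/∂y') − ∂L/∂y = 0 reduces to
    y'' − 12/x^2 · y = 0  (x > 0).
Its general solution is
    y(x) = A x^4 + B x^(-3),
with A, B fixed by the endpoint conditions.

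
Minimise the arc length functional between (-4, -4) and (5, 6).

Arc-length functional: J[y] = ∫ sqrt(1 + (y')^2) dx.
Lagrangian L = sqrt(1 + (y')^2) has no explicit y dependence, so ∂L/∂y = 0 and the Euler-Lagrange equation gives
    d/dx( y' / sqrt(1 + (y')^2) ) = 0  ⇒  y' / sqrt(1 + (y')^2) = const.
Hence y' is constant, so y(x) is affine.
Fitting the endpoints (-4, -4) and (5, 6):
    slope m = (6 − (-4)) / (5 − (-4)) = 10/9,
    intercept c = (-4) − m·(-4) = 4/9.
Extremal: y(x) = (10/9) x + 4/9.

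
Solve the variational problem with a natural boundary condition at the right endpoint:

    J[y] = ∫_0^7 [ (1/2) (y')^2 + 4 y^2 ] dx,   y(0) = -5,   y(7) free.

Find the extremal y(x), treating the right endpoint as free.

The Lagrangian L = (1/2) (y')^2 + 4 y^2 gives
    ∂L/∂y = 8 y,   ∂L/∂y' = y'.
Euler-Lagrange: y'' − 8 y = 0.
With k = sqrt(8), the general solution is
    y(x) = A cosh(sqrt(8) x) + B sinh(sqrt(8) x).
Fixed left endpoint y(0) = -5 ⇒ A = -5.
The right endpoint x = 7 is free, so the natural (transversality) condition is ∂L/∂y' |_{x=7} = 0, i.e. y'(7) = 0.
Compute y'(x) = A k sinh(k x) + B k cosh(k x), so
    y'(7) = A k sinh(k·7) + B k cosh(k·7) = 0
    ⇒ B = −A tanh(k·7) = 5 tanh(sqrt(8)·7).
Therefore the extremal is
    y(x) = −5 cosh(sqrt(8) x) + 5 tanh(sqrt(8)·7) sinh(sqrt(8) x).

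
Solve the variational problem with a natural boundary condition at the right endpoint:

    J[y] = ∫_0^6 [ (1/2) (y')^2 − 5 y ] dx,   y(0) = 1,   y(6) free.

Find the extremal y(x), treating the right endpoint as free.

The Lagrangian L = (1/2) (y')^2 − 5 y gives
    ∂L/∂y = −5,   ∂L/∂y' = y'.
Euler-Lagrange: d/dx(y') − (−5) = 0, i.e. y'' + 5 = 0, so
    y(x) = −(5/2) x^2 + C1 x + C2.
Fixed left endpoint y(0) = 1 ⇒ C2 = 1.
The right endpoint x = 6 is free, so the natural (transversality) condition is ∂L/∂y' |_{x=6} = 0, i.e. y'(6) = 0.
Compute y'(x) = −5 x + C1, so y'(6) = −30 + C1 = 0 ⇒ C1 = 30.
Therefore the extremal is
    y(x) = −(5/2) x^2 + 30 x + 1.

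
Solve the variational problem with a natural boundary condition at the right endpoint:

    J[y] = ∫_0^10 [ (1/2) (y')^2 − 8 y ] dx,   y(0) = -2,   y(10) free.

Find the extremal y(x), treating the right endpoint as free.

The Lagrangian L = (1/2) (y')^2 − 8 y gives
    ∂L/∂y = −8,   ∂L/∂y' = y'.
Euler-Lagrange: d/dx(y') − (−8) = 0, i.e. y'' + 8 = 0, so
    y(x) = −(8/2) x^2 + C1 x + C2.
Fixed left endpoint y(0) = -2 ⇒ C2 = -2.
The right endpoint x = 10 is free, so the natural (transversality) condition is ∂L/∂y' |_{x=10} = 0, i.e. y'(10) = 0.
Compute y'(x) = −8 x + C1, so y'(10) = −80 + C1 = 0 ⇒ C1 = 80.
Therefore the extremal is
    y(x) = −4 x^2 + 80 x − 2.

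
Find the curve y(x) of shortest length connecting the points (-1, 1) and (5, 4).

Arc-length functional: J[y] = ∫ sqrt(1 + (y')^2) dx.
Lagrangian L = sqrt(1 + (y')^2) has no explicit y dependence, so ∂L/∂y = 0 and the Euler-Lagrange equation gives
    d/dx( y' / sqrt(1 + (y')^2) ) = 0  ⇒  y' / sqrt(1 + (y')^2) = const.
Hence y' is constant, so y(x) is affine.
Fitting the endpoints (-1, 1) and (5, 4):
    slope m = (4 − 1) / (5 − (-1)) = 1/2,
    intercept c = 1 − m·(-1) = 3/2.
Extremal: y(x) = (1/2) x + 3/2.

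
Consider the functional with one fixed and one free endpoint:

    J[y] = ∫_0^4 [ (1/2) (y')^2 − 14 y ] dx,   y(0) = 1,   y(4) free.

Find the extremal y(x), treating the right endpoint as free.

The Lagrangian L = (1/2) (y')^2 − 14 y gives
    ∂L/∂y = −14,   ∂L/∂y' = y'.
Euler-Lagrange: d/dx(y') − (−14) = 0, i.e. y'' + 14 = 0, so
    y(x) = −(14/2) x^2 + C1 x + C2.
Fixed left endpoint y(0) = 1 ⇒ C2 = 1.
The right endpoint x = 4 is free, so the natural (transversality) condition is ∂L/∂y' |_{x=4} = 0, i.e. y'(4) = 0.
Compute y'(x) = −14 x + C1, so y'(4) = −56 + C1 = 0 ⇒ C1 = 56.
Therefore the extremal is
    y(x) = −7 x^2 + 56 x + 1.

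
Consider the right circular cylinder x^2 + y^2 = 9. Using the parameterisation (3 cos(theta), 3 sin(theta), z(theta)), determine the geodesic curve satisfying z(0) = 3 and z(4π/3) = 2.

Parameterise the cylinder of radius R = 3 as
    r(θ) = (3 cos θ, 3 sin θ, z(θ)).
The arc-length element is
    ds = sqrt(9 + (dz/dθ)^2) dθ,
so the Lagrangian is L = sqrt(9 + z'^2).
L depends on z' only, not on z or θ, so ∂L/∂z = 0 and
    ∂L/∂z' = z' / sqrt(9 + z'^2).
The Euler-Lagrange equation gives
    d/dθ( z' / sqrt(9 + z'^2) ) = 0,
so z' is constant. Integrating once:
    z(θ) = a θ + b,
a helix on the cylinder (a straight line when the cylinder is unrolled). The constants a, b are determined by the endpoint conditions.
With endpoint conditions z(0) = 3 and z(4π/3) = 2: from z(0) = b we get b = 3, and a·4π/3 + 3 = 2 gives a = -3/(4π), so
    z(θ) = (-3/(4π)) θ + 3.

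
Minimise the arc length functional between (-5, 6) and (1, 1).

Arc-length functional: J[y] = ∫ sqrt(1 + (y')^2) dx.
Lagrangian L = sqrt(1 + (y')^2) has no explicit y dependence, so ∂L/∂y = 0 and the Euler-Lagrange equation gives
    d/dx( y' / sqrt(1 + (y')^2) ) = 0  ⇒  y' / sqrt(1 + (y')^2) = const.
Hence y' is constant, so y(x) is affine.
Fitting the endpoints (-5, 6) and (1, 1):
    slope m = (1 − 6) / (1 − (-5)) = -5/6,
    intercept c = 6 − m·(-5) = 11/6.
Extremal: y(x) = (-5/6) x + 11/6.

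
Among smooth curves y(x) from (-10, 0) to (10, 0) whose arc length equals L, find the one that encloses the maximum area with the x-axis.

Set up the augmented Lagrangian using a multiplier λ for the length constraint:
    F(y, y') = y − λ sqrt(1 + y'^2).
F has no explicit x dependence, so the Beltrami identity yields a first integral
    F − y' ∂F/∂y' = C.
Compute ∂F/∂y' = −λ y' / sqrt(1 + y'^2). Then
    y − λ sqrt(1 + y'^2) + λ y'^2 / sqrt(1 + y'^2) = C
    ⇒  y − λ / sqrt(1 + y'^2) = C.
Solving for y' and integrating gives
    (x − a)^2 + (y − b)^2 = λ^2,
a circular arc of radius λ. The constants a, b are determined by the endpoint conditions y(-10) = y(10) = 0, and λ is fixed implicitly by the length constraint
    ∫_{-10}^{10} sqrt(1 + y'^2) dx = L.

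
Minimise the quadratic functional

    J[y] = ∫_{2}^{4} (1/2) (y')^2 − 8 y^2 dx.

The Lagrangian is L = (1/2) (y')^2 − 8 y^2.
Compute ∂L/∂y = -16y, ∂L/∂y' = y'.
The Euler-Lagrange equation d/dx(∂L/∂y') − ∂L/∂y = 0 reduces to
    y'' + 16 y = 0.
Its general solution is
    y(x) = A sin(4x) + B cos(4x),
with A, B fixed by the endpoint conditions.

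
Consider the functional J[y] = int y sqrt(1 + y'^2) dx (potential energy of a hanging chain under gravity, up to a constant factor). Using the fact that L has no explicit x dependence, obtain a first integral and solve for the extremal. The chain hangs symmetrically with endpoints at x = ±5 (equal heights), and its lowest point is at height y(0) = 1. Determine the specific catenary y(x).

The Lagrangian L(y, y') = y sqrt(1 + y'^2) has no explicit x dependence, so the Beltrami identity applies:
    L − y' ∂L/∂y' = C.
Compute ∂L/∂y' = y · y' / sqrt(1 + y'^2). Then
    L − y' ∂L/∂y'
    = y sqrt(1 + y'^2) − y · y'^2 / sqrt(1 + y'^2)
    = y (1 + y'^2 − y'^2) / sqrt(1 + y'^2)
    = y / sqrt(1 + y'^2) = C.
Squaring gives y^2 = C^2 (1 + y'^2), i.e.
    y'^2 = y^2 / C^2 − 1.
Separating variables,
    dy / sqrt(y^2 − C^2) = dx / C,
and integrating gives arccosh(y / C) = (x − a)/C, so
    y(x) = C cosh((x − a)/C),
the catenary. The constants C and a are fixed by the two endpoint conditions (and, for the hanging-chain problem, the length constraint selects C).
Now fit the given data. The endpoints x = ±5 are symmetric at equal height, so the catenary is even about its minimum: a = 0 and y(x) = C cosh(x/C). The lowest point is y(0) = C cosh(0) = C, and we are told y(0) = 1, so C = 1. Therefore
    y(x) = cosh(x),
and at the endpoints
    y(±5) = cosh(5).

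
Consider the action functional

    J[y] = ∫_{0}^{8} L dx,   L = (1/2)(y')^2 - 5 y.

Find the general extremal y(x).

The Lagrangian is L = (1/2)(y')^2 - 5 y.
∂L/∂y = -5.
∂L/∂y' = y'.
The Euler-Lagrange equation d/dx(∂L/∂y') − ∂L/∂y = 0 becomes:
    y'' + 5 = 0
General solution: y(x) = -(5/2) x^2 + A x + B, where A and B are arbitrary constants fixed by the endpoint conditions.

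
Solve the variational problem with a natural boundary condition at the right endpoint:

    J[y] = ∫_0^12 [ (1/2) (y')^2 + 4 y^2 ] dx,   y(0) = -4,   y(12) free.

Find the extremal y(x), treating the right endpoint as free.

The Lagrangian L = (1/2) (y')^2 + 4 y^2 gives
    ∂L/∂y = 8 y,   ∂L/∂y' = y'.
Euler-Lagrange: y'' − 8 y = 0.
With k = sqrt(8), the general solution is
    y(x) = A cosh(sqrt(8) x) + B sinh(sqrt(8) x).
Fixed left endpoint y(0) = -4 ⇒ A = -4.
The right endpoint x = 12 is free, so the natural (transversality) condition is ∂L/∂y' |_{x=12} = 0, i.e. y'(12) = 0.
Compute y'(x) = A k sinh(k x) + B k cosh(k x), so
    y'(12) = A k sinh(k·12) + B k cosh(k·12) = 0
    ⇒ B = −A tanh(k·12) = 4 tanh(sqrt(8)·12).
Therefore the extremal is
    y(x) = −4 cosh(sqrt(8) x) + 4 tanh(sqrt(8)·12) sinh(sqrt(8) x).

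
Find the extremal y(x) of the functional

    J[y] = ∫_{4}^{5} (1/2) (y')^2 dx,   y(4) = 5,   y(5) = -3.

The Lagrangian is L = (1/2) (y')^2.
Compute ∂L/∂y = 0, ∂L/∂y' = y'.
The Euler-Lagrange equation d/dx(∂L/∂y') − ∂L/∂y = 0 reduces to
    y'' = 0.
Its general solution is
    y(x) = A x + B,
with A, B fixed by the endpoint conditions.
Applying the endpoint conditions y(4) = 5 and y(5) = -3: solve A·4 + B = 5 and A·5 + B = -3. Subtracting gives A(5 − 4) = -3 − 5, so A = -8, and B = 5 − A·4 = 37. Therefore
    y(x) = -8 x + 37.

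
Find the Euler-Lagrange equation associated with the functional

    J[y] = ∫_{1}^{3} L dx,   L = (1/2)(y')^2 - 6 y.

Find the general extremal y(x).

The Lagrangian is L = (1/2)(y')^2 - 6 y.
∂L/∂y = -6.
∂L/∂y' = y'.
The Euler-Lagrange equation d/dx(∂L/∂y') − ∂L/∂y = 0 becomes:
    y'' + 6 = 0
General solution: y(x) = -3 x^2 + A x + B, where A and B are arbitrary constants fixed by the endpoint conditions.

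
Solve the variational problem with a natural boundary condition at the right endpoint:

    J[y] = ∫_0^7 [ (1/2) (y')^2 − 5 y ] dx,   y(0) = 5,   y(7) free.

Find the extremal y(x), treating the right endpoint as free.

The Lagrangian L = (1/2) (y')^2 − 5 y gives
    ∂L/∂y = −5,   ∂L/∂y' = y'.
Euler-Lagrange: d/dx(y') − (−5) = 0, i.e. y'' + 5 = 0, so
    y(x) = −(5/2) x^2 + C1 x + C2.
Fixed left endpoint y(0) = 5 ⇒ C2 = 5.
The right endpoint x = 7 is free, so the natural (transversality) condition is ∂L/∂y' |_{x=7} = 0, i.e. y'(7) = 0.
Compute y'(x) = −5 x + C1, so y'(7) = −35 + C1 = 0 ⇒ C1 = 35.
Therefore the extremal is
    y(x) = −(5/2) x^2 + 35 x + 5.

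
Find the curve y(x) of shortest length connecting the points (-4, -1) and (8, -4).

Arc-length functional: J[y] = ∫ sqrt(1 + (y')^2) dx.
Lagrangian L = sqrt(1 + (y')^2) has no explicit y dependence, so ∂L/∂y = 0 and the Euler-Lagrange equation gives
    d/dx( y' / sqrt(1 + (y')^2) ) = 0  ⇒  y' / sqrt(1 + (y')^2) = const.
Hence y' is constant, so y(x) is affine.
Fitting the endpoints (-4, -1) and (8, -4):
    slope m = ((-4) − (-1)) / (8 − (-4)) = -1/4,
    intercept c = (-1) − m·(-4) = -2.
Extremal: y(x) = (-1/4) x - 2.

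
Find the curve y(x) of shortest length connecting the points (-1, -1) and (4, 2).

Arc-length functional: J[y] = ∫ sqrt(1 + (y')^2) dx.
Lagrangian L = sqrt(1 + (y')^2) has no explicit y dependence, so ∂L/∂y = 0 and the Euler-Lagrange equation gives
    d/dx( y' / sqrt(1 + (y')^2) ) = 0  ⇒  y' / sqrt(1 + (y')^2) = const.
Hence y' is constant, so y(x) is affine.
Fitting the endpoints (-1, -1) and (4, 2):
    slope m = (2 − (-1)) / (4 − (-1)) = 3/5,
    intercept c = (-1) − m·(-1) = -2/5.
Extremal: y(x) = (3/5) x - 2/5.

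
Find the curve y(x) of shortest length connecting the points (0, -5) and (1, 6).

Arc-length functional: J[y] = ∫ sqrt(1 + (y')^2) dx.
Lagrangian L = sqrt(1 + (y')^2) has no explicit y dependence, so ∂L/∂y = 0 and the Euler-Lagrange equation gives
    d/dx( y' / sqrt(1 + (y')^2) ) = 0  ⇒  y' / sqrt(1 + (y')^2) = const.
Hence y' is constant, so y(x) is affine.
Fitting the endpoints (0, -5) and (1, 6):
    slope m = (6 − (-5)) / (1 − 0) = 11,
    intercept c = (-5) − m·0 = -5.
Extremal: y(x) = 11 x - 5.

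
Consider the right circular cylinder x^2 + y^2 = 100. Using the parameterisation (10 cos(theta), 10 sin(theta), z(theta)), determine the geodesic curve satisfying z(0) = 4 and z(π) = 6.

Parameterise the cylinder of radius R = 10 as
    r(θ) = (10 cos θ, 10 sin θ, z(θ)).
The arc-length element is
    ds = sqrt(100 + (dz/dθ)^2) dθ,
so the Lagrangian is L = sqrt(100 + z'^2).
L depends on z' only, not on z or θ, so ∂L/∂z = 0 and
    ∂L/∂z' = z' / sqrt(100 + z'^2).
The Euler-Lagrange equation gives
    d/dθ( z' / sqrt(100 + z'^2) ) = 0,
so z' is constant. Integrating once:
    z(θ) = a θ + b,
a helix on the cylinder (a straight line when the cylinder is unrolled). The constants a, b are determined by the endpoint conditions.
With endpoint conditions z(0) = 4 and z(π) = 6: from z(0) = b we get b = 4, and a·π + 4 = 6 gives a = 2/π, so
    z(θ) = (2/π) θ + 4.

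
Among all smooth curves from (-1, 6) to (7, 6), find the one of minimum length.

Arc-length functional: J[y] = ∫ sqrt(1 + (y')^2) dx.
Lagrangian L = sqrt(1 + (y')^2) has no explicit y dependence, so ∂L/∂y = 0 and the Euler-Lagrange equation gives
    d/dx( y' / sqrt(1 + (y')^2) ) = 0  ⇒  y' / sqrt(1 + (y')^2) = const.
Hence y' is constant, so y(x) is affine.
Fitting the endpoints (-1, 6) and (7, 6):
    slope m = (6 − 6) / (7 − (-1)) = 0,
    intercept c = 6 − m·(-1) = 6.
Extremal: y(x) = 6.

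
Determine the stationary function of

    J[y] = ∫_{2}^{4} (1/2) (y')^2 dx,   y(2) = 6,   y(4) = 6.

The Lagrangian is L = (1/2) (y')^2.
Compute ∂L/∂y = 0, ∂L/∂y' = y'.
The Euler-Lagrange equation d/dx(∂L/∂y') − ∂L/∂y = 0 reduces to
    y'' = 0.
Its general solution is
    y(x) = A x + B,
with A, B fixed by the endpoint conditions.
Applying the endpoint conditions y(2) = 6 and y(4) = 6: solve A·2 + B = 6 and A·4 + B = 6. Subtracting gives A(4 − 2) = 6 − 6, so A = 0, and B = 6 − A·2 = 6. Therefore
    y(x) = 6.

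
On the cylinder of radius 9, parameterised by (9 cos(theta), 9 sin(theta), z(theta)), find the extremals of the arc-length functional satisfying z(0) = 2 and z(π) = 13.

Parameterise the cylinder of radius R = 9 as
    r(θ) = (9 cos θ, 9 sin θ, z(θ)).
The arc-length element is
    ds = sqrt(81 + (dz/dθ)^2) dθ,
so the Lagrangian is L = sqrt(81 + z'^2).
L depends on z' only, not on z or θ, so ∂L/∂z = 0 and
    ∂L/∂z' = z' / sqrt(81 + z'^2).
The Euler-Lagrange equation gives
    d/dθ( z' / sqrt(81 + z'^2) ) = 0,
so z' is constant. Integrating once:
    z(θ) = a θ + b,
a helix on the cylinder (a straight line when the cylinder is unrolled). The constants a, b are determined by the endpoint conditions.
With endpoint conditions z(0) = 2 and z(π) = 13: from z(0) = b we get b = 2, and a·π + 2 = 13 gives a = 11/π, so
    z(θ) = (11/π) θ + 2.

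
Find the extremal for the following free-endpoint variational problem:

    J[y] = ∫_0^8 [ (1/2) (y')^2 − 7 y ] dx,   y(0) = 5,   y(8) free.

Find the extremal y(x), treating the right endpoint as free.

The Lagrangian L = (1/2) (y')^2 − 7 y gives
    ∂L/∂y = −7,   ∂L/∂y' = y'.
Euler-Lagrange: d/dx(y') − (−7) = 0, i.e. y'' + 7 = 0, so
    y(x) = −(7/2) x^2 + C1 x + C2.
Fixed left endpoint y(0) = 5 ⇒ C2 = 5.
The right endpoint x = 8 is free, so the natural (transversality) condition is ∂L/∂y' |_{x=8} = 0, i.e. y'(8) = 0.
Compute y'(x) = −7 x + C1, so y'(8) = −56 + C1 = 0 ⇒ C1 = 56.
Therefore the extremal is
    y(x) = −(7/2) x^2 + 56 x + 5.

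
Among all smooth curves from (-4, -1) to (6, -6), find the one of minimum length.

Arc-length functional: J[y] = ∫ sqrt(1 + (y')^2) dx.
Lagrangian L = sqrt(1 + (y')^2) has no explicit y dependence, so ∂L/∂y = 0 and the Euler-Lagrange equation gives
    d/dx( y' / sqrt(1 + (y')^2) ) = 0  ⇒  y' / sqrt(1 + (y')^2) = const.
Hence y' is constant, so y(x) is affine.
Fitting the endpoints (-4, -1) and (6, -6):
    slope m = ((-6) − (-1)) / (6 − (-4)) = -1/2,
    intercept c = (-1) − m·(-4) = -3.
Extremal: y(x) = (-1/2) x - 3.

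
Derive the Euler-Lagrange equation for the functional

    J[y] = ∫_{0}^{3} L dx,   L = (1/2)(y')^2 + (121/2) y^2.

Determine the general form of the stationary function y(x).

The Lagrangian is L = (1/2)(y')^2 + (121/2) y^2.
∂L/∂y = 121y.
∂L/∂y' = y'.
The Euler-Lagrange equation d/dx(∂L/∂y') − ∂L/∂y = 0 becomes:
    y'' - 121 y = 0
General solution: y(x) = A e^(11x) + B e^(-11x), where A and B are arbitrary constants fixed by the endpoint conditions.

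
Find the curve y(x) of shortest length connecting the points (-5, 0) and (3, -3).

Arc-length functional: J[y] = ∫ sqrt(1 + (y')^2) dx.
Lagrangian L = sqrt(1 + (y')^2) has no explicit y dependence, so ∂L/∂y = 0 and the Euler-Lagrange equation gives
    d/dx( y' / sqrt(1 + (y')^2) ) = 0  ⇒  y' / sqrt(1 + (y')^2) = const.
Hence y' is constant, so y(x) is affine.
Fitting the endpoints (-5, 0) and (3, -3):
    slope m = ((-3) − 0) / (3 − (-5)) = -3/8,
    intercept c = 0 − m·(-5) = -15/8.
Extremal: y(x) = (-3/8) x - 15/8.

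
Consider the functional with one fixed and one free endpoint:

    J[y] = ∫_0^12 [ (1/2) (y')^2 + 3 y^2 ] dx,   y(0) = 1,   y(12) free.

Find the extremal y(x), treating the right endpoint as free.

The Lagrangian L = (1/2) (y')^2 + 3 y^2 gives
    ∂L/∂y = 6 y,   ∂L/∂y' = y'.
Euler-Lagrange: y'' − 6 y = 0.
With k = sqrt(6), the general solution is
    y(x) = A cosh(sqrt(6) x) + B sinh(sqrt(6) x).
Fixed left endpoint y(0) = 1 ⇒ A = 1.
The right endpoint x = 12 is free, so the natural (transversality) condition is ∂L/∂y' |_{x=12} = 0, i.e. y'(12) = 0.
Compute y'(x) = A k sinh(k x) + B k cosh(k x), so
    y'(12) = A k sinh(k·12) + B k cosh(k·12) = 0
    ⇒ B = −A tanh(k·12) = − tanh(sqrt(6)·12).
Therefore the extremal is
    y(x) = cosh(sqrt(6) x) − tanh(sqrt(6)·12) sinh(sqrt(6) x).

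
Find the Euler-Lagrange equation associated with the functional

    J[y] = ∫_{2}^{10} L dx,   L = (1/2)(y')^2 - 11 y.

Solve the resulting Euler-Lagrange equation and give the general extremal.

The Lagrangian is L = (1/2)(y')^2 - 11 y.
∂L/∂y = -11.
∂L/∂y' = y'.
The Euler-Lagrange equation d/dx(∂L/∂y') − ∂L/∂y = 0 becomes:
    y'' + 11 = 0
General solution: y(x) = -(11/2) x^2 + A x + B, where A and B are arbitrary constants fixed by the endpoint conditions.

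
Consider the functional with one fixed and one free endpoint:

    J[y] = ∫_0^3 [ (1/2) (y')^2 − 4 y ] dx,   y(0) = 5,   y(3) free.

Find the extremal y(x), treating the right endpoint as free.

The Lagrangian L = (1/2) (y')^2 − 4 y gives
    ∂L/∂y = −4,   ∂L/∂y' = y'.
Euler-Lagrange: d/dx(y') − (−4) = 0, i.e. y'' + 4 = 0, so
    y(x) = −(4/2) x^2 + C1 x + C2.
Fixed left endpoint y(0) = 5 ⇒ C2 = 5.
The right endpoint x = 3 is free, so the natural (transversality) condition is ∂L/∂y' |_{x=3} = 0, i.e. y'(3) = 0.
Compute y'(x) = −4 x + C1, so y'(3) = −12 + C1 = 0 ⇒ C1 = 12.
Therefore the extremal is
    y(x) = −2 x^2 + 12 x + 5.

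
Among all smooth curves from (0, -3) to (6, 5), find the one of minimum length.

Arc-length functional: J[y] = ∫ sqrt(1 + (y')^2) dx.
Lagrangian L = sqrt(1 + (y')^2) has no explicit y dependence, so ∂L/∂y = 0 and the Euler-Lagrange equation gives
    d/dx( y' / sqrt(1 + (y')^2) ) = 0  ⇒  y' / sqrt(1 + (y')^2) = const.
Hence y' is constant, so y(x) is affine.
Fitting the endpoints (0, -3) and (6, 5):
    slope m = (5 − (-3)) / (6 − 0) = 4/3,
    intercept c = (-3) − m·0 = -3.
Extremal: y(x) = (4/3) x - 3.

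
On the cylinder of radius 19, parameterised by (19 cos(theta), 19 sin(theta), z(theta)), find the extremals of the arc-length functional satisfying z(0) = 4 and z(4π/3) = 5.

Parameterise the cylinder of radius R = 19 as
    r(θ) = (19 cos θ, 19 sin θ, z(θ)).
The arc-length element is
    ds = sqrt(361 + (dz/dθ)^2) dθ,
so the Lagrangian is L = sqrt(361 + z'^2).
L depends on z' only, not on z or θ, so ∂L/∂z = 0 and
    ∂L/∂z' = z' / sqrt(361 + z'^2).
The Euler-Lagrange equation gives
    d/dθ( z' / sqrt(361 + z'^2) ) = 0,
so z' is constant. Integrating once:
    z(θ) = a θ + b,
a helix on the cylinder (a straight line when the cylinder is unrolled). The constants a, b are determined by the endpoint conditions.
With endpoint conditions z(0) = 4 and z(4π/3) = 5: from z(0) = b we get b = 4, and a·4π/3 + 4 = 5 gives a = 3/(4π), so
    z(θ) = (3/(4π)) θ + 4.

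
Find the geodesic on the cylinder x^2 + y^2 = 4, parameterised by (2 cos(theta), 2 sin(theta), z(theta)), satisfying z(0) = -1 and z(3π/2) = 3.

Parameterise the cylinder of radius R = 2 as
    r(θ) = (2 cos θ, 2 sin θ, z(θ)).
The arc-length element is
    ds = sqrt(4 + (dz/dθ)^2) dθ,
so the Lagrangian is L = sqrt(4 + z'^2).
L depends on z' only, not on z or θ, so ∂L/∂z = 0 and
    ∂L/∂z' = z' / sqrt(4 + z'^2).
The Euler-Lagrange equation gives
    d/dθ( z' / sqrt(4 + z'^2) ) = 0,
so z' is constant. Integrating once:
    z(θ) = a θ + b,
a helix on the cylinder (a straight line when the cylinder is unrolled). The constants a, b are determined by the endpoint conditions.
With endpoint conditions z(0) = -1 and z(3π/2) = 3: from z(0) = b we get b = -1, and a·3π/2 + -1 = 3 gives a = 8/(3π), so
    z(θ) = (8/(3π)) θ − 1.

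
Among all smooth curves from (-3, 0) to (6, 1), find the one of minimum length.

Arc-length functional: J[y] = ∫ sqrt(1 + (y')^2) dx.
Lagrangian L = sqrt(1 + (y')^2) has no explicit y dependence, so ∂L/∂y = 0 and the Euler-Lagrange equation gives
    d/dx( y' / sqrt(1 + (y')^2) ) = 0  ⇒  y' / sqrt(1 + (y')^2) = const.
Hence y' is constant, so y(x) is affine.
Fitting the endpoints (-3, 0) and (6, 1):
    slope m = (1 − 0) / (6 − (-3)) = 1/9,
    intercept c = 0 − m·(-3) = 1/3.
Extremal: y(x) = (1/9) x + 1/3.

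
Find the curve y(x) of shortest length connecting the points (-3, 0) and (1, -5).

Arc-length functional: J[y] = ∫ sqrt(1 + (y')^2) dx.
Lagrangian L = sqrt(1 + (y')^2) has no explicit y dependence, so ∂L/∂y = 0 and the Euler-Lagrange equation gives
    d/dx( y' / sqrt(1 + (y')^2) ) = 0  ⇒  y' / sqrt(1 + (y')^2) = const.
Hence y' is constant, so y(x) is affine.
Fitting the endpoints (-3, 0) and (1, -5):
    slope m = ((-5) − 0) / (1 − (-3)) = -5/4,
    intercept c = 0 − m·(-3) = -15/4.
Extremal: y(x) = (-5/4) x - 15/4.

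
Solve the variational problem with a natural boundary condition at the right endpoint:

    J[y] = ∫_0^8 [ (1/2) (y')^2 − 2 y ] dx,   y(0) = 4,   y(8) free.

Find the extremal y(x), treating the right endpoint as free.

The Lagrangian L = (1/2) (y')^2 − 2 y gives
    ∂L/∂y = −2,   ∂L/∂y' = y'.
Euler-Lagrange: d/dx(y') − (−2) = 0, i.e. y'' + 2 = 0, so
    y(x) = −(2/2) x^2 + C1 x + C2.
Fixed left endpoint y(0) = 4 ⇒ C2 = 4.
The right endpoint x = 8 is free, so the natural (transversality) condition is ∂L/∂y' |_{x=8} = 0, i.e. y'(8) = 0.
Compute y'(x) = −2 x + C1, so y'(8) = −16 + C1 = 0 ⇒ C1 = 16.
Therefore the extremal is
    y(x) = −x^2 + 16 x + 4.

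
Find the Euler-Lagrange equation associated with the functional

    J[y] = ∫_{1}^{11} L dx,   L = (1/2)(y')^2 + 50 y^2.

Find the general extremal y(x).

The Lagrangian is L = (1/2)(y')^2 + 50 y^2.
∂L/∂y = 100y.
∂L/∂y' = y'.
The Euler-Lagrange equation d/dx(∂L/∂y') − ∂L/∂y = 0 becomes:
    y'' - 100 y = 0
General solution: y(x) = A e^(10x) + B e^(-10x), where A and B are arbitrary constants fixed by the endpoint conditions.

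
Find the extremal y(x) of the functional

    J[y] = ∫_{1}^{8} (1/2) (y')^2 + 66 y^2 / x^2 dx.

The Lagrangian is L = (1/2) (y')^2 + 66 y^2 / x^2.
Compute ∂L/∂y = 132y/x^2, ∂L/∂y' = y'.
The Euler-Lagrange equation d/dx(∂L/∂y') − ∂L/∂y = 0 reduces to
    y'' − 132/x^2 · y = 0  (x > 0).
Its general solution is
    y(x) = A x^12 + B x^(-11),
with A, B fixed by the endpoint conditions.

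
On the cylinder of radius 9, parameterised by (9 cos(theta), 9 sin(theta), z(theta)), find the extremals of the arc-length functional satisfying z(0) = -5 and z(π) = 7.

Parameterise the cylinder of radius R = 9 as
    r(θ) = (9 cos θ, 9 sin θ, z(θ)).
The arc-length element is
    ds = sqrt(81 + (dz/dθ)^2) dθ,
so the Lagrangian is L = sqrt(81 + z'^2).
L depends on z' only, not on z or θ, so ∂L/∂z = 0 and
    ∂L/∂z' = z' / sqrt(81 + z'^2).
The Euler-Lagrange equation gives
    d/dθ( z' / sqrt(81 + z'^2) ) = 0,
so z' is constant. Integrating once:
    z(θ) = a θ + b,
a helix on the cylinder (a straight line when the cylinder is unrolled). The constants a, b are determined by the endpoint conditions.
With endpoint conditions z(0) = -5 and z(π) = 7: from z(0) = b we get b = -5, and a·π + -5 = 7 gives a = 12/π, so
    z(θ) = (12/π) θ − 5.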